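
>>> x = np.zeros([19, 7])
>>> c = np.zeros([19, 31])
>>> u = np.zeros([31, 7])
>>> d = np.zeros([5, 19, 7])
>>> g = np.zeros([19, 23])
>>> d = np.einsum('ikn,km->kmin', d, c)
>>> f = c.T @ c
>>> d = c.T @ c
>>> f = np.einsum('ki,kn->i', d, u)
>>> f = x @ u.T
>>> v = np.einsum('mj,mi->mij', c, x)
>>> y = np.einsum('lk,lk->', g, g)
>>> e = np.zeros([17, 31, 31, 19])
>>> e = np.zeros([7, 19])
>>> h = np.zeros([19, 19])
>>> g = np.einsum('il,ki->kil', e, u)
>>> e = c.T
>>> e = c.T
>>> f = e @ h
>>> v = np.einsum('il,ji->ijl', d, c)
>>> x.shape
(19, 7)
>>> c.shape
(19, 31)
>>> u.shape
(31, 7)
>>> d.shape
(31, 31)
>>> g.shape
(31, 7, 19)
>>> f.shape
(31, 19)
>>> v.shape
(31, 19, 31)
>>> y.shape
()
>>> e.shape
(31, 19)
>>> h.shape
(19, 19)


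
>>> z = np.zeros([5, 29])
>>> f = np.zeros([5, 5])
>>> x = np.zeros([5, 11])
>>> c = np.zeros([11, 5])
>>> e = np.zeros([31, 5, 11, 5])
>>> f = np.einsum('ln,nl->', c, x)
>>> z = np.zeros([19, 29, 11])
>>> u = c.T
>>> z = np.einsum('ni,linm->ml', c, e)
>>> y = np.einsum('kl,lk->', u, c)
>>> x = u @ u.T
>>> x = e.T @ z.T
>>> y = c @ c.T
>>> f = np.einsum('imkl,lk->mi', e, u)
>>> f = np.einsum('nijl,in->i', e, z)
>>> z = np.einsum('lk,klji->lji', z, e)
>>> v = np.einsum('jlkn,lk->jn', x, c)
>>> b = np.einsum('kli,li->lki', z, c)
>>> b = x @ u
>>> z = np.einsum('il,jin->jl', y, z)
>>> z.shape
(5, 11)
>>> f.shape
(5,)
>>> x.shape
(5, 11, 5, 5)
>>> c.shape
(11, 5)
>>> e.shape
(31, 5, 11, 5)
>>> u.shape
(5, 11)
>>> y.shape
(11, 11)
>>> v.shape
(5, 5)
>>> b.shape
(5, 11, 5, 11)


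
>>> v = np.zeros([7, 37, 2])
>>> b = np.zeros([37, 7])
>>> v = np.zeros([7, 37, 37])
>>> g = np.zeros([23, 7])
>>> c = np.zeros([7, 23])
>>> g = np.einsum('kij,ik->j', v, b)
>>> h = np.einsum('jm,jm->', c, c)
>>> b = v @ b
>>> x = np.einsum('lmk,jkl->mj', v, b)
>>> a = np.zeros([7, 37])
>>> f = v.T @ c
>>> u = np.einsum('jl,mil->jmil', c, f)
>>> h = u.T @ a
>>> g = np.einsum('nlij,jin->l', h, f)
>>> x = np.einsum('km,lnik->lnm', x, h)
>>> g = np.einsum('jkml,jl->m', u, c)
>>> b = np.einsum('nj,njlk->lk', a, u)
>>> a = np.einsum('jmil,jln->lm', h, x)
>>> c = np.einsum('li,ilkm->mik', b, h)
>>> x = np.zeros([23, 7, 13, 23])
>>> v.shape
(7, 37, 37)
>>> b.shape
(37, 23)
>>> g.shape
(37,)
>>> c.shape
(37, 23, 37)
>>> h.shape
(23, 37, 37, 37)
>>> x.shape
(23, 7, 13, 23)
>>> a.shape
(37, 37)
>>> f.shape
(37, 37, 23)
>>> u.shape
(7, 37, 37, 23)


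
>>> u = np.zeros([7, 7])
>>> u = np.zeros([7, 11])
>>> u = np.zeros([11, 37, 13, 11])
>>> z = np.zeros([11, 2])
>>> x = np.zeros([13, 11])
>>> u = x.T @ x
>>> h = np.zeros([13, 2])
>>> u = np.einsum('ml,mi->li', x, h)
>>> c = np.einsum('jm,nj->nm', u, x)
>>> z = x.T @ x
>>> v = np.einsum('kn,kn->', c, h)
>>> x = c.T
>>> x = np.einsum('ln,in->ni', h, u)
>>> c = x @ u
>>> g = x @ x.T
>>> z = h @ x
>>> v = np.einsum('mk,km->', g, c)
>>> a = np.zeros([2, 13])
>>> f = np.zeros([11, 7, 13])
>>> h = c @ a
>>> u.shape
(11, 2)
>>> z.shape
(13, 11)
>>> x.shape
(2, 11)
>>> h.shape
(2, 13)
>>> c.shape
(2, 2)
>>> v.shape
()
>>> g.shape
(2, 2)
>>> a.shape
(2, 13)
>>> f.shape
(11, 7, 13)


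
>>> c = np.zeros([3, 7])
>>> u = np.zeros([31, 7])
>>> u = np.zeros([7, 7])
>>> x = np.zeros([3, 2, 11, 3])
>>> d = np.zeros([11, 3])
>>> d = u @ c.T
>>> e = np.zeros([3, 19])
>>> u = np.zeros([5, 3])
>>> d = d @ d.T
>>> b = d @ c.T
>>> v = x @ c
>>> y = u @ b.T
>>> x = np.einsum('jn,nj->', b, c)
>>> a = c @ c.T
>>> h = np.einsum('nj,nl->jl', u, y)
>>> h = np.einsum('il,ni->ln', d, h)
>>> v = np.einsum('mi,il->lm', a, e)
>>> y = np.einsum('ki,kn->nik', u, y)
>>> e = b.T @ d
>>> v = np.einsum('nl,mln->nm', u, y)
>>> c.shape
(3, 7)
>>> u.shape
(5, 3)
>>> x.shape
()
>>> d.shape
(7, 7)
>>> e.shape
(3, 7)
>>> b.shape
(7, 3)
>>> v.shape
(5, 7)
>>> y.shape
(7, 3, 5)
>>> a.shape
(3, 3)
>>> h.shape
(7, 3)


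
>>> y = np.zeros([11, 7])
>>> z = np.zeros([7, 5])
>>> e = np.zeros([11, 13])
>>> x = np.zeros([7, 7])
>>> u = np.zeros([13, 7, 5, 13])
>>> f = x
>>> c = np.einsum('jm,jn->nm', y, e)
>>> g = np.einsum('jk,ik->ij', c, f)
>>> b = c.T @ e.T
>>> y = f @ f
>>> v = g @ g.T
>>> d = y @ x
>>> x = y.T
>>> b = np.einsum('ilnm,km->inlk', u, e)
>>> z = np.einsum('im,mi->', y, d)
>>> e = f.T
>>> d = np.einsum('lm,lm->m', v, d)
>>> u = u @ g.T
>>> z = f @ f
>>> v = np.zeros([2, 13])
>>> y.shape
(7, 7)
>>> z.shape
(7, 7)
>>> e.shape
(7, 7)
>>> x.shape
(7, 7)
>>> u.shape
(13, 7, 5, 7)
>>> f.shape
(7, 7)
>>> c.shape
(13, 7)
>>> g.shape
(7, 13)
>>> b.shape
(13, 5, 7, 11)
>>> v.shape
(2, 13)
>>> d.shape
(7,)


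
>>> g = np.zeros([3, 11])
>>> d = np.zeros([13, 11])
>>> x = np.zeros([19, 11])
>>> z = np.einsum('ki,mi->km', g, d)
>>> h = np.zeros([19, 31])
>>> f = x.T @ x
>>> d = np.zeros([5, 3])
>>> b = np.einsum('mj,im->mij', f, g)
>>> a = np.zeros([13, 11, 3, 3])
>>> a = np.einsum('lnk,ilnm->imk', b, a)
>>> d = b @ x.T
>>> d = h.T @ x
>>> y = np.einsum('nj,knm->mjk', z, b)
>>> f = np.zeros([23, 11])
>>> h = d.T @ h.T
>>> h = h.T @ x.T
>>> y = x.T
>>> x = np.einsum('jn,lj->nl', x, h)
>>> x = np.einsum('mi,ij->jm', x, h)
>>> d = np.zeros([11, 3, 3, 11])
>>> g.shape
(3, 11)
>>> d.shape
(11, 3, 3, 11)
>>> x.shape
(19, 11)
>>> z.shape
(3, 13)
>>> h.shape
(19, 19)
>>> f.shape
(23, 11)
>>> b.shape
(11, 3, 11)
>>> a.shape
(13, 3, 11)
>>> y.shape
(11, 19)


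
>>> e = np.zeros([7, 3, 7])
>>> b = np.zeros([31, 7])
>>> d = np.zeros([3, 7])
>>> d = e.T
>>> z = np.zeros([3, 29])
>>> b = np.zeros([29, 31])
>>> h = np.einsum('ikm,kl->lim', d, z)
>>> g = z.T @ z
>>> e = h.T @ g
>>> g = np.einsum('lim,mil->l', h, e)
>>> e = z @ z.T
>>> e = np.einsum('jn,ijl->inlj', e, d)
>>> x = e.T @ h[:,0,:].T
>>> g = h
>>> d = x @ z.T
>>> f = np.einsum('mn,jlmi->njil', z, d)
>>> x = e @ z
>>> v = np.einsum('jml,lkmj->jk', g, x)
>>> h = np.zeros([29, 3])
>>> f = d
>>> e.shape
(7, 3, 7, 3)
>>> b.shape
(29, 31)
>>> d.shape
(3, 7, 3, 3)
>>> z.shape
(3, 29)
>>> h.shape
(29, 3)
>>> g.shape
(29, 7, 7)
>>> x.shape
(7, 3, 7, 29)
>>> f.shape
(3, 7, 3, 3)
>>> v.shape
(29, 3)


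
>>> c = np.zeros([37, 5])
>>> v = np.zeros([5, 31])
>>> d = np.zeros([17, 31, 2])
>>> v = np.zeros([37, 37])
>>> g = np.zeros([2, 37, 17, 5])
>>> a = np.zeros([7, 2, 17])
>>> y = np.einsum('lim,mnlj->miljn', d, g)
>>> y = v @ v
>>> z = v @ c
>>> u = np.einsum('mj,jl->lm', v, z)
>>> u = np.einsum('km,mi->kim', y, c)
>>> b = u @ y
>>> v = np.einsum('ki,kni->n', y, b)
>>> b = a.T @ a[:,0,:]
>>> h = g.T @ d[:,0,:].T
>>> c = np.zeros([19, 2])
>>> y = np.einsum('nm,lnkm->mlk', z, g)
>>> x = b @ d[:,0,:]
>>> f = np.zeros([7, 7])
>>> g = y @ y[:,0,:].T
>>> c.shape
(19, 2)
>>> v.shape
(5,)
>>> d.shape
(17, 31, 2)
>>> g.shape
(5, 2, 5)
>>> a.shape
(7, 2, 17)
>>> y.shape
(5, 2, 17)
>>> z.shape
(37, 5)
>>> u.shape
(37, 5, 37)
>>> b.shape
(17, 2, 17)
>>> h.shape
(5, 17, 37, 17)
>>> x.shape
(17, 2, 2)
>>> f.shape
(7, 7)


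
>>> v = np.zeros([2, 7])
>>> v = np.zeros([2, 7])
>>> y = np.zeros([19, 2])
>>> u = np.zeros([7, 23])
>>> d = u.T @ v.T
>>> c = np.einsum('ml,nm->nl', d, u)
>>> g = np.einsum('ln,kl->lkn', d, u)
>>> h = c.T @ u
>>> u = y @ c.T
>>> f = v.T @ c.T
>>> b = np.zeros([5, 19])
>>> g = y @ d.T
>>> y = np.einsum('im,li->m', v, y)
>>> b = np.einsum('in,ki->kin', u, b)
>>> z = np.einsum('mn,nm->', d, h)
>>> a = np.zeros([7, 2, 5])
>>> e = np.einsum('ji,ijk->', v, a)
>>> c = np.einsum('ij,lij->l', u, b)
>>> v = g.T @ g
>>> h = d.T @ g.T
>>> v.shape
(23, 23)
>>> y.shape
(7,)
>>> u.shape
(19, 7)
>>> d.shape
(23, 2)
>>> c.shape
(5,)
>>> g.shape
(19, 23)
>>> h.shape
(2, 19)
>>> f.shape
(7, 7)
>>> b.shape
(5, 19, 7)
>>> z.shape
()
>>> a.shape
(7, 2, 5)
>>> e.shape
()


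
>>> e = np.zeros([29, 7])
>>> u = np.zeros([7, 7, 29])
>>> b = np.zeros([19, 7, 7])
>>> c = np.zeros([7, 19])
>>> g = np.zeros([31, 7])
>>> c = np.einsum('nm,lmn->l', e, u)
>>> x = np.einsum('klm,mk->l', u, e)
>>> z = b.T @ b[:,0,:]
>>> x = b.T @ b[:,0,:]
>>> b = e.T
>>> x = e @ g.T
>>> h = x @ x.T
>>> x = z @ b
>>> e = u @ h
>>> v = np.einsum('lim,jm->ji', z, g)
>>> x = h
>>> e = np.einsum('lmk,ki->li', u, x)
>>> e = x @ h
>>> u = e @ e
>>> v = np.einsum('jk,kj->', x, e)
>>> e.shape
(29, 29)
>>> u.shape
(29, 29)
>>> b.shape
(7, 29)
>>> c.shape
(7,)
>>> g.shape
(31, 7)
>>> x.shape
(29, 29)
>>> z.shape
(7, 7, 7)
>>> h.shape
(29, 29)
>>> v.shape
()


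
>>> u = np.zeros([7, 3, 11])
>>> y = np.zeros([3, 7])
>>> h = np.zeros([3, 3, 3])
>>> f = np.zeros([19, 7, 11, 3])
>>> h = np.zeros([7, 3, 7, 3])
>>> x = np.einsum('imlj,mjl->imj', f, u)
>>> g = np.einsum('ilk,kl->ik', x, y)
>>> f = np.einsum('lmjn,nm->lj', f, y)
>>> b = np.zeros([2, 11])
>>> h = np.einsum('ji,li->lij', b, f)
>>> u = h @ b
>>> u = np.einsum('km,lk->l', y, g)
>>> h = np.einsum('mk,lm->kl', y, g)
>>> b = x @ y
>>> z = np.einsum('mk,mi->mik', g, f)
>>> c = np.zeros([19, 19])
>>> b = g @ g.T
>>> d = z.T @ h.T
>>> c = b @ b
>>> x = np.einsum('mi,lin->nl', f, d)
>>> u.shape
(19,)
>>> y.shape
(3, 7)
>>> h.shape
(7, 19)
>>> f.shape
(19, 11)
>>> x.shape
(7, 3)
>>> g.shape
(19, 3)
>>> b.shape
(19, 19)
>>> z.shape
(19, 11, 3)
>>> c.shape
(19, 19)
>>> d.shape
(3, 11, 7)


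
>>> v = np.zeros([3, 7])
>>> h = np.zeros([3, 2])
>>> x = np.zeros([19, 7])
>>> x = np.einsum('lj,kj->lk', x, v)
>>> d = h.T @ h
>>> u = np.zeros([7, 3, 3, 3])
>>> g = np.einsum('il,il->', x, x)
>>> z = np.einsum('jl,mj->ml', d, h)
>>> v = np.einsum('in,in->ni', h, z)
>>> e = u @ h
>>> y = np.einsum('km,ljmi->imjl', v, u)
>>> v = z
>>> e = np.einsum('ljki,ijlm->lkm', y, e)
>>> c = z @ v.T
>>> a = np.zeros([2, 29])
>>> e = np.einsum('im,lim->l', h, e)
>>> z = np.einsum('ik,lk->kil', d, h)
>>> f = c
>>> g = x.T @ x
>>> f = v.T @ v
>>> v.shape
(3, 2)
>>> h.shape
(3, 2)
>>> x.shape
(19, 3)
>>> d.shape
(2, 2)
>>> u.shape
(7, 3, 3, 3)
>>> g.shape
(3, 3)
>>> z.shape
(2, 2, 3)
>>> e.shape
(3,)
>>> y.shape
(3, 3, 3, 7)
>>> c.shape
(3, 3)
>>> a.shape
(2, 29)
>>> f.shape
(2, 2)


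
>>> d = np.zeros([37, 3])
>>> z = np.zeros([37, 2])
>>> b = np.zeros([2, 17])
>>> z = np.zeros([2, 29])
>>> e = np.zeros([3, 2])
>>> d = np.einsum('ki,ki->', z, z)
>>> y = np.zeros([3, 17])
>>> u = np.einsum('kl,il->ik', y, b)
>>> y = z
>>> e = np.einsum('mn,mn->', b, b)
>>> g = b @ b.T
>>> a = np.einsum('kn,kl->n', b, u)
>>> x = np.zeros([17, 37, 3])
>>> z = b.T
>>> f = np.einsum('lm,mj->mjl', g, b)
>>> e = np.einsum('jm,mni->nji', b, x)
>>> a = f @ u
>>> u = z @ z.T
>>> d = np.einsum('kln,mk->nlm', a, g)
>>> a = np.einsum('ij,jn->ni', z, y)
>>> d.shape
(3, 17, 2)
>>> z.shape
(17, 2)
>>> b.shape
(2, 17)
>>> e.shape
(37, 2, 3)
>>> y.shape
(2, 29)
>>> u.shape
(17, 17)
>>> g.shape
(2, 2)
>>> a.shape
(29, 17)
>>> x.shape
(17, 37, 3)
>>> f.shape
(2, 17, 2)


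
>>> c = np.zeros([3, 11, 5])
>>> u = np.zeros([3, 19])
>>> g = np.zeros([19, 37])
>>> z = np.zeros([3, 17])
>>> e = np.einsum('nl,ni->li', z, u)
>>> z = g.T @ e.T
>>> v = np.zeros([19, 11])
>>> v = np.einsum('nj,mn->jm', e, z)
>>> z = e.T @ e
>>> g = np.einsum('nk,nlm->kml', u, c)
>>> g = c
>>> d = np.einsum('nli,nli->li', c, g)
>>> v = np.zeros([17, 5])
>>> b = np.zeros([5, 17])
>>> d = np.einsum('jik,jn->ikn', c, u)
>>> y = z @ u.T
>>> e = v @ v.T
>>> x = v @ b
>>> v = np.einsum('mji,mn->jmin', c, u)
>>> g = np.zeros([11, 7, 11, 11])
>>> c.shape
(3, 11, 5)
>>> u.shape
(3, 19)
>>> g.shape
(11, 7, 11, 11)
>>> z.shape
(19, 19)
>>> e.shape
(17, 17)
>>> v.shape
(11, 3, 5, 19)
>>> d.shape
(11, 5, 19)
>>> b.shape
(5, 17)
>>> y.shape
(19, 3)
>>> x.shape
(17, 17)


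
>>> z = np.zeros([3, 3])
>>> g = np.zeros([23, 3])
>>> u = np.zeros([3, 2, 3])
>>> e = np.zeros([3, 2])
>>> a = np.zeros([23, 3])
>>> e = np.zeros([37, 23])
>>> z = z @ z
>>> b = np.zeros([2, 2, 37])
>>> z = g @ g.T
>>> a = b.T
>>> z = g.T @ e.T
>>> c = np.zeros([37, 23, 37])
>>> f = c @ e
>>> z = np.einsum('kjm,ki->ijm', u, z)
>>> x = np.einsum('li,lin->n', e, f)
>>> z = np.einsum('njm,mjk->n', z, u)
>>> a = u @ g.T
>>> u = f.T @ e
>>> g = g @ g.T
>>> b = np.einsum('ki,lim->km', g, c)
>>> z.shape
(37,)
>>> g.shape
(23, 23)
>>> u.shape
(23, 23, 23)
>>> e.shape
(37, 23)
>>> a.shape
(3, 2, 23)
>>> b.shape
(23, 37)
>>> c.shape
(37, 23, 37)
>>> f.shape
(37, 23, 23)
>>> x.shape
(23,)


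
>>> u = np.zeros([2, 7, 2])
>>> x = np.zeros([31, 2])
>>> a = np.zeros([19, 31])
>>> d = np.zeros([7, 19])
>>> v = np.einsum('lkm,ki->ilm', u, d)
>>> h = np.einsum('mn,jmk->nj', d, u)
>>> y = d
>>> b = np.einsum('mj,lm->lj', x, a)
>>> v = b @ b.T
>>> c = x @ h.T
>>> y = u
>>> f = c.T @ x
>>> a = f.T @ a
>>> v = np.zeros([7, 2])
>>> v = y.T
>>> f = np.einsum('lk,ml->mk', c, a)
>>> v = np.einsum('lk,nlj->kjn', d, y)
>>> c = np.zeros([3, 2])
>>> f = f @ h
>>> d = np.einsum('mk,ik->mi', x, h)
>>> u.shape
(2, 7, 2)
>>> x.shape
(31, 2)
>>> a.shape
(2, 31)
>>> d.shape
(31, 19)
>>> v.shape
(19, 2, 2)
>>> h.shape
(19, 2)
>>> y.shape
(2, 7, 2)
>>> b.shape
(19, 2)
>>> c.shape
(3, 2)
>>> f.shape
(2, 2)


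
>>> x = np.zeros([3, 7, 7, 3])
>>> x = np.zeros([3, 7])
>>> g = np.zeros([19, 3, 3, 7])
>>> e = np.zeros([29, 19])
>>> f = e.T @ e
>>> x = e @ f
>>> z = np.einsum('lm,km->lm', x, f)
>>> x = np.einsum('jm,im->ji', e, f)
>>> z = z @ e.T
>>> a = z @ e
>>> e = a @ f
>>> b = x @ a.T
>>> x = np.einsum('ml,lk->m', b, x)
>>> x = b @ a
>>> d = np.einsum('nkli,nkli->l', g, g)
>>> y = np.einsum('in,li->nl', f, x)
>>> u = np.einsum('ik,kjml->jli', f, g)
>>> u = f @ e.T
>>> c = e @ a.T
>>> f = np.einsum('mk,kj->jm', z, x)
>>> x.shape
(29, 19)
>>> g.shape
(19, 3, 3, 7)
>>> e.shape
(29, 19)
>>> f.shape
(19, 29)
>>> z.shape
(29, 29)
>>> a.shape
(29, 19)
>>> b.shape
(29, 29)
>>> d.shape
(3,)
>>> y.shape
(19, 29)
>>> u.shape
(19, 29)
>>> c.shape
(29, 29)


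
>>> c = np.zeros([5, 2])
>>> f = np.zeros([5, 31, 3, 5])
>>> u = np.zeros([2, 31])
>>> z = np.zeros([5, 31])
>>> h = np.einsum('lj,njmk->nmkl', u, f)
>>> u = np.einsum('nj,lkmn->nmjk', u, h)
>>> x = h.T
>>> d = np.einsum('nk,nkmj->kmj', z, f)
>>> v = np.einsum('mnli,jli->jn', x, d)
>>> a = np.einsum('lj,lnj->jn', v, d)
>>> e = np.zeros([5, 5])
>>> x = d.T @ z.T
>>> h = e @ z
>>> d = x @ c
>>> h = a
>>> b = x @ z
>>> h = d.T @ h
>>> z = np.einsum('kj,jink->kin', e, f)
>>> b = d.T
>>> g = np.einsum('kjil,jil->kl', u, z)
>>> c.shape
(5, 2)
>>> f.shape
(5, 31, 3, 5)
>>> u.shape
(2, 5, 31, 3)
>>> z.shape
(5, 31, 3)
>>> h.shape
(2, 3, 3)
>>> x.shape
(5, 3, 5)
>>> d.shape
(5, 3, 2)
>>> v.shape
(31, 5)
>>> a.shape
(5, 3)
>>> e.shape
(5, 5)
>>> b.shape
(2, 3, 5)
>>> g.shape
(2, 3)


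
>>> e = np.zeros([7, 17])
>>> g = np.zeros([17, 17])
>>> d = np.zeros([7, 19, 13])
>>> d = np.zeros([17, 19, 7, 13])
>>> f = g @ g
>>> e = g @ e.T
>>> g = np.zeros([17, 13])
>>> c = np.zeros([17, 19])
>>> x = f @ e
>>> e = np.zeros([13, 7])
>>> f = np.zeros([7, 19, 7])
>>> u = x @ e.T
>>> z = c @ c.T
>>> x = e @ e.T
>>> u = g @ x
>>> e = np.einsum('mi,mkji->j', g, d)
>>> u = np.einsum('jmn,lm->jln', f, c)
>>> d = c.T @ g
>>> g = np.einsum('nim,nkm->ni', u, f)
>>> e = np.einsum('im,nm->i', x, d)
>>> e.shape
(13,)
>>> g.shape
(7, 17)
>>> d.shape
(19, 13)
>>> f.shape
(7, 19, 7)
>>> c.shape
(17, 19)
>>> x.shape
(13, 13)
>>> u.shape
(7, 17, 7)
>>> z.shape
(17, 17)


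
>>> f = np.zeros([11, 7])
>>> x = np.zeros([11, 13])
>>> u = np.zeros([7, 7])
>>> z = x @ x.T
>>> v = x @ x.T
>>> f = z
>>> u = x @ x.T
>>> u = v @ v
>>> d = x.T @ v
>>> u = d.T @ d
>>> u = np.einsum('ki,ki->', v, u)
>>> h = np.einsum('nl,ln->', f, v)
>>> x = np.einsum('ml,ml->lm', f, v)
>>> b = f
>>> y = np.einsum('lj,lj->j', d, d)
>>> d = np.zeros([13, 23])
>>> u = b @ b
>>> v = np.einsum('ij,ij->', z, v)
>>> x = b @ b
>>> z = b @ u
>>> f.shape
(11, 11)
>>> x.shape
(11, 11)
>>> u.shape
(11, 11)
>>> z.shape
(11, 11)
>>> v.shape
()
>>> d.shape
(13, 23)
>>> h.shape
()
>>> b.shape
(11, 11)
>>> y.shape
(11,)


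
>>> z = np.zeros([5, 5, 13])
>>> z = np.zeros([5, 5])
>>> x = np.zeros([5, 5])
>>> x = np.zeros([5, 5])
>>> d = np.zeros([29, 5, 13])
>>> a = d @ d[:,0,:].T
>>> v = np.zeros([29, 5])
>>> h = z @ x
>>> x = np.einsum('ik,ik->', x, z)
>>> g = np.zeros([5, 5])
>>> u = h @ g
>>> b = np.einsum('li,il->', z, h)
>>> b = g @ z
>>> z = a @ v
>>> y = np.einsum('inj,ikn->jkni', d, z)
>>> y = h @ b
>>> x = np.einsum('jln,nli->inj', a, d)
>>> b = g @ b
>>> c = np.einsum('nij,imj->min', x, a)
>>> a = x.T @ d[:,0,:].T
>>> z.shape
(29, 5, 5)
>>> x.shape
(13, 29, 29)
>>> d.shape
(29, 5, 13)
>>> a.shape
(29, 29, 29)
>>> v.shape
(29, 5)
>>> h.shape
(5, 5)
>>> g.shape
(5, 5)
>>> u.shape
(5, 5)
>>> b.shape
(5, 5)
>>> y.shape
(5, 5)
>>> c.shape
(5, 29, 13)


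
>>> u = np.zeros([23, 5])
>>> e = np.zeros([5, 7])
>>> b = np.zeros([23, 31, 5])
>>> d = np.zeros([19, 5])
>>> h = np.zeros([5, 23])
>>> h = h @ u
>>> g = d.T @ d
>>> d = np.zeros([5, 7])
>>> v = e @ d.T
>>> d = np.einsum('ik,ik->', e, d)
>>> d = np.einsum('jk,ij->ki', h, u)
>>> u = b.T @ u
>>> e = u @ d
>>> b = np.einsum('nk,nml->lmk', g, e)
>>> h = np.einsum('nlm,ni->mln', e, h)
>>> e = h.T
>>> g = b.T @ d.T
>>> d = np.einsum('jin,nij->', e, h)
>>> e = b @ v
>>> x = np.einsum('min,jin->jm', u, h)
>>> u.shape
(5, 31, 5)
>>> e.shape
(23, 31, 5)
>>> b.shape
(23, 31, 5)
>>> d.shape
()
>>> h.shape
(23, 31, 5)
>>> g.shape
(5, 31, 5)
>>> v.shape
(5, 5)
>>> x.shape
(23, 5)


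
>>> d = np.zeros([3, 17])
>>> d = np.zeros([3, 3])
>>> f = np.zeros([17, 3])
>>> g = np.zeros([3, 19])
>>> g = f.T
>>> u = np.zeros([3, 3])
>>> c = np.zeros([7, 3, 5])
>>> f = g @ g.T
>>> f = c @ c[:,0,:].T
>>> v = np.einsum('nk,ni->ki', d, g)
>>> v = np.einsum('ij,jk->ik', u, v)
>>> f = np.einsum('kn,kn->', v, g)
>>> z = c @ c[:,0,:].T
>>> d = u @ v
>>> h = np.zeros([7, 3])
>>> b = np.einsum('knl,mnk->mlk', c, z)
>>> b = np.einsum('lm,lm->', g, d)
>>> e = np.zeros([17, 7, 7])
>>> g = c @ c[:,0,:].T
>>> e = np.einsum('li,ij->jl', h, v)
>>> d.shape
(3, 17)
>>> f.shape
()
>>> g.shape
(7, 3, 7)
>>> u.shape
(3, 3)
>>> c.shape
(7, 3, 5)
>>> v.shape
(3, 17)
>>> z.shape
(7, 3, 7)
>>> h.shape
(7, 3)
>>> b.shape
()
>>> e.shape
(17, 7)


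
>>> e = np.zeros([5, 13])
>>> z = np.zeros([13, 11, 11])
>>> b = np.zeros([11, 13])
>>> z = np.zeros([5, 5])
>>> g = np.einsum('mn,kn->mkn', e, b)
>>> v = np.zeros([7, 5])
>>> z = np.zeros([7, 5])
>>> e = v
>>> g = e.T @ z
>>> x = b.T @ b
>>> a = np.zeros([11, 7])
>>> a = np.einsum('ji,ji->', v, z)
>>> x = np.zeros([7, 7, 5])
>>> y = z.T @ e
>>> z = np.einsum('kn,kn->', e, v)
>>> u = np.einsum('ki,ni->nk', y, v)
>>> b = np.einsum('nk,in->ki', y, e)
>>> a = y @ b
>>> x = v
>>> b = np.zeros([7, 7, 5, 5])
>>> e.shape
(7, 5)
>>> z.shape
()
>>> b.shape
(7, 7, 5, 5)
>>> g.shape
(5, 5)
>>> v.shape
(7, 5)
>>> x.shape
(7, 5)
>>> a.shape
(5, 7)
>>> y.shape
(5, 5)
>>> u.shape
(7, 5)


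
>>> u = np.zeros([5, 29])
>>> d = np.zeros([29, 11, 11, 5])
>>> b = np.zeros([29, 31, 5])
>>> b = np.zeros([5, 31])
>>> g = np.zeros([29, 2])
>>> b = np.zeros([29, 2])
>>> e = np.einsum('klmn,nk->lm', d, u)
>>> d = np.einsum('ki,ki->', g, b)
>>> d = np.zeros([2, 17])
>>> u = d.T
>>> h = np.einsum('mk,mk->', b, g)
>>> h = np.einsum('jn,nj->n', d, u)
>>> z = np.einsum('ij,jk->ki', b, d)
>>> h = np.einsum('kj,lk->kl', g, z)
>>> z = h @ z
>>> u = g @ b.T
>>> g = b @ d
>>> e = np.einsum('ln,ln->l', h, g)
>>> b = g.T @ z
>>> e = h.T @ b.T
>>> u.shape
(29, 29)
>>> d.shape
(2, 17)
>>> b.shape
(17, 29)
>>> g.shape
(29, 17)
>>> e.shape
(17, 17)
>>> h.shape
(29, 17)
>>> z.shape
(29, 29)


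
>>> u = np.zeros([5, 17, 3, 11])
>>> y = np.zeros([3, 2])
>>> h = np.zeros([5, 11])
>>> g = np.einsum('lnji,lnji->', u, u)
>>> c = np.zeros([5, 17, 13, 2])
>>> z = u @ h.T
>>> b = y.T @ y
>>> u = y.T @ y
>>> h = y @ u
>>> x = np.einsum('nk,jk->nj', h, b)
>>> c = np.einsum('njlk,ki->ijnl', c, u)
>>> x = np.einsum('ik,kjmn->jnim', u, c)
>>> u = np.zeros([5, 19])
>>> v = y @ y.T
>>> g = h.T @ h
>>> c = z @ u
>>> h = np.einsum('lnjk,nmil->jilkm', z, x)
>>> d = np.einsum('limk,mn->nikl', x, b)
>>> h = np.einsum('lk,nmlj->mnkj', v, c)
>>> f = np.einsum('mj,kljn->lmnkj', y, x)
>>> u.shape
(5, 19)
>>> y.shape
(3, 2)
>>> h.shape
(17, 5, 3, 19)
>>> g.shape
(2, 2)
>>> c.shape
(5, 17, 3, 19)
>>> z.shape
(5, 17, 3, 5)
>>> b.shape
(2, 2)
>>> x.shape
(17, 13, 2, 5)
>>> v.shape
(3, 3)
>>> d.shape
(2, 13, 5, 17)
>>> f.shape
(13, 3, 5, 17, 2)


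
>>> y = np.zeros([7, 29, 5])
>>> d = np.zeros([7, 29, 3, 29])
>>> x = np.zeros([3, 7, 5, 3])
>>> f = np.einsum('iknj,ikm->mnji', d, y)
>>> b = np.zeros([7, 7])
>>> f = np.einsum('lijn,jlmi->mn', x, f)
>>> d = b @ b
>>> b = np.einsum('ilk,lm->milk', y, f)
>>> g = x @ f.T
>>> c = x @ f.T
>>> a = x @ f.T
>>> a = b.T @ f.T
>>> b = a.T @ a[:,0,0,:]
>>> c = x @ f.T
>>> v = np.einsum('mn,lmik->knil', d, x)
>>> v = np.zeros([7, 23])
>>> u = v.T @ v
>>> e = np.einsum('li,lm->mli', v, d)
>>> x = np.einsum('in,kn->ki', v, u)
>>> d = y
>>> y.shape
(7, 29, 5)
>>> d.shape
(7, 29, 5)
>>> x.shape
(23, 7)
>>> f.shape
(29, 3)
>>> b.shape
(29, 7, 29, 29)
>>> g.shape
(3, 7, 5, 29)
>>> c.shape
(3, 7, 5, 29)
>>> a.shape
(5, 29, 7, 29)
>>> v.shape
(7, 23)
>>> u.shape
(23, 23)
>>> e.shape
(7, 7, 23)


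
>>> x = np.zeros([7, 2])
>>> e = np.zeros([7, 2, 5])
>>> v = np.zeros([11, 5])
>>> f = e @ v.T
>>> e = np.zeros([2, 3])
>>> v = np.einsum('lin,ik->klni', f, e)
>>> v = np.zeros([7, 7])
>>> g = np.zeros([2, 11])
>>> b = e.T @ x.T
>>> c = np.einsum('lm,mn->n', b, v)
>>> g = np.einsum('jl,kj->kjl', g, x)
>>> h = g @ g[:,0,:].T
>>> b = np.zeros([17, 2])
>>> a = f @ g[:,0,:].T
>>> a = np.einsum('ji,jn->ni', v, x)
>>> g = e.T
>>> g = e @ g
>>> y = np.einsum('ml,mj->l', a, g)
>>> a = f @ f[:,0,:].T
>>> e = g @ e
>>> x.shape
(7, 2)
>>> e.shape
(2, 3)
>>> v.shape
(7, 7)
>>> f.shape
(7, 2, 11)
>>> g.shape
(2, 2)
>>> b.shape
(17, 2)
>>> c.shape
(7,)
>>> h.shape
(7, 2, 7)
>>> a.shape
(7, 2, 7)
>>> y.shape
(7,)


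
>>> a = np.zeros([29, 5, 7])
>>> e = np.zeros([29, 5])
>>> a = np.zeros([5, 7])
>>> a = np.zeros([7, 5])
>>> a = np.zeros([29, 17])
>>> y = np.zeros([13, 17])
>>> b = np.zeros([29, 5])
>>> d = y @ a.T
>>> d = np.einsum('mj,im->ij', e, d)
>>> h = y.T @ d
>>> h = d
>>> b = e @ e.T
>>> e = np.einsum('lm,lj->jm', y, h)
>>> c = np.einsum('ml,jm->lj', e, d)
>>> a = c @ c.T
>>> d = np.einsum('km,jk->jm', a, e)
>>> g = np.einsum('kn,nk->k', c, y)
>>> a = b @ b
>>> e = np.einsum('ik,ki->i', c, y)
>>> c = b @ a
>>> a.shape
(29, 29)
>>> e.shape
(17,)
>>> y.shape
(13, 17)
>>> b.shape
(29, 29)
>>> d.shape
(5, 17)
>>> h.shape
(13, 5)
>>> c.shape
(29, 29)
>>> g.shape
(17,)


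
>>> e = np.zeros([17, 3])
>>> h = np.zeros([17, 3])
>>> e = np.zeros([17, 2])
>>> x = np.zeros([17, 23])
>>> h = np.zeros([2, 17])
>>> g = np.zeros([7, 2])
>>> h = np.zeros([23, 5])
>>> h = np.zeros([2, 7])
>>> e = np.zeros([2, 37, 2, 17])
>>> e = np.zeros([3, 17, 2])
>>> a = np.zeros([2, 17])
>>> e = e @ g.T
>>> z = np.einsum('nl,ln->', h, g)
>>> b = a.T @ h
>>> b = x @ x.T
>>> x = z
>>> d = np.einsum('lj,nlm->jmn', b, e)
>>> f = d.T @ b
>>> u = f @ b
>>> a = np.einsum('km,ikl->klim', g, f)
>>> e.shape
(3, 17, 7)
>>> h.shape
(2, 7)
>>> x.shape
()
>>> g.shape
(7, 2)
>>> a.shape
(7, 17, 3, 2)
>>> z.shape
()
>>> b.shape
(17, 17)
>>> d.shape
(17, 7, 3)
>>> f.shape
(3, 7, 17)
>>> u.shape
(3, 7, 17)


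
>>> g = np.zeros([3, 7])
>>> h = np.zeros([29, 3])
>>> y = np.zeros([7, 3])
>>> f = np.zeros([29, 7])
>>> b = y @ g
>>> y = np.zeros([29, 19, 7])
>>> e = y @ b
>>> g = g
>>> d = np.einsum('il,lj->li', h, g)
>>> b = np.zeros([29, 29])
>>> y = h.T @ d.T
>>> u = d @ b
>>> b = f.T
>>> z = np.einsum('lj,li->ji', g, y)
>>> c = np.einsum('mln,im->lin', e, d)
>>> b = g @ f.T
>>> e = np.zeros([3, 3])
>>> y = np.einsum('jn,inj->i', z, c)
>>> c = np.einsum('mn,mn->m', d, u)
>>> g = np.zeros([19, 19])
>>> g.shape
(19, 19)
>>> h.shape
(29, 3)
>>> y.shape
(19,)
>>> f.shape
(29, 7)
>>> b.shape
(3, 29)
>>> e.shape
(3, 3)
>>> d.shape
(3, 29)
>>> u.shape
(3, 29)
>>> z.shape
(7, 3)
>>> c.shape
(3,)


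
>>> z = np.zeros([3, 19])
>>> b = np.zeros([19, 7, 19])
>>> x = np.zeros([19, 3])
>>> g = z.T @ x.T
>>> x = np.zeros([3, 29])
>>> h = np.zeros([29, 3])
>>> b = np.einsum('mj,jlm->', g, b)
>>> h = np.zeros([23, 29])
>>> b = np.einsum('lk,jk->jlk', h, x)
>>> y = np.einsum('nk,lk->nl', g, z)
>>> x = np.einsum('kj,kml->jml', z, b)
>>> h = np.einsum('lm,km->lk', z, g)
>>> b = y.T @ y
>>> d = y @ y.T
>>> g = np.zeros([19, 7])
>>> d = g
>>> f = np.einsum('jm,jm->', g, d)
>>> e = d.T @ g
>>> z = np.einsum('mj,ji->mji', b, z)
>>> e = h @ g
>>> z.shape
(3, 3, 19)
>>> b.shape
(3, 3)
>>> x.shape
(19, 23, 29)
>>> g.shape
(19, 7)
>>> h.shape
(3, 19)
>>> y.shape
(19, 3)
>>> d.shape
(19, 7)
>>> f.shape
()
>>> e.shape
(3, 7)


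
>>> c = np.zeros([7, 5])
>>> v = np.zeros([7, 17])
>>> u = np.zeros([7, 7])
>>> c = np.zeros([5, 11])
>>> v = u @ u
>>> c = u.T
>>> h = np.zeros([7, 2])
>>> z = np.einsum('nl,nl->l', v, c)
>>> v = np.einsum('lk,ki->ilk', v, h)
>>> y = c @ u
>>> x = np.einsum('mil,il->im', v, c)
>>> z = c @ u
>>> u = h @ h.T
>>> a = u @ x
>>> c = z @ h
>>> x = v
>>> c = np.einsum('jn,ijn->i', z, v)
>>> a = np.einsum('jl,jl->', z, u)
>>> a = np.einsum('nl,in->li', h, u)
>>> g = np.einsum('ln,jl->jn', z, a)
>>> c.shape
(2,)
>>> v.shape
(2, 7, 7)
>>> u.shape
(7, 7)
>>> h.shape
(7, 2)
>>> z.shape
(7, 7)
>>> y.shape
(7, 7)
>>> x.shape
(2, 7, 7)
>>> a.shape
(2, 7)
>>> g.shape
(2, 7)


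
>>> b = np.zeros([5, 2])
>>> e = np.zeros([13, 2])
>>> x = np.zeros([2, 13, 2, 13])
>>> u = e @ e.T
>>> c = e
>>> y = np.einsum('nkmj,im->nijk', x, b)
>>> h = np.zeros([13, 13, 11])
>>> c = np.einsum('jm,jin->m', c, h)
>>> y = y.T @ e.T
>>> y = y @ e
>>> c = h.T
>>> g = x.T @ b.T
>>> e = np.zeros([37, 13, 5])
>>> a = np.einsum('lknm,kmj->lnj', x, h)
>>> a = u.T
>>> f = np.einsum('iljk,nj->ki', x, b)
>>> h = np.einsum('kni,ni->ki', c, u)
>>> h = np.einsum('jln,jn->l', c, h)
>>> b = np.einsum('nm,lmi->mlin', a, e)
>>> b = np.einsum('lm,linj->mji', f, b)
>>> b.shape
(2, 13, 37)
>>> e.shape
(37, 13, 5)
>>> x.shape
(2, 13, 2, 13)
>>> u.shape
(13, 13)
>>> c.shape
(11, 13, 13)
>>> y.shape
(13, 13, 5, 2)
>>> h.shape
(13,)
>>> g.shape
(13, 2, 13, 5)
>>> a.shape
(13, 13)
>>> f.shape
(13, 2)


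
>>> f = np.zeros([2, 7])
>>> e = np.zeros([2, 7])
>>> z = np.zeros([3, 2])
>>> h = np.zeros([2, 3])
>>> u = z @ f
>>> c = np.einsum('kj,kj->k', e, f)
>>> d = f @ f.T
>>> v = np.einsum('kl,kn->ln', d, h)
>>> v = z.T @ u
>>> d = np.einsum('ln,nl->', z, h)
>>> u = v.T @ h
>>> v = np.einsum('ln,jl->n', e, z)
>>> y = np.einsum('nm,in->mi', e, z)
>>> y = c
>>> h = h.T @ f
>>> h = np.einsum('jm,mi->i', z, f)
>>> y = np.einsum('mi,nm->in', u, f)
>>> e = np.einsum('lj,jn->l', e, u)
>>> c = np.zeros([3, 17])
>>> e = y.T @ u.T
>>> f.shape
(2, 7)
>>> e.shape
(2, 7)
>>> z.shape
(3, 2)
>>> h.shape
(7,)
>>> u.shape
(7, 3)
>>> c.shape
(3, 17)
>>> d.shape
()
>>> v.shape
(7,)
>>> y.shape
(3, 2)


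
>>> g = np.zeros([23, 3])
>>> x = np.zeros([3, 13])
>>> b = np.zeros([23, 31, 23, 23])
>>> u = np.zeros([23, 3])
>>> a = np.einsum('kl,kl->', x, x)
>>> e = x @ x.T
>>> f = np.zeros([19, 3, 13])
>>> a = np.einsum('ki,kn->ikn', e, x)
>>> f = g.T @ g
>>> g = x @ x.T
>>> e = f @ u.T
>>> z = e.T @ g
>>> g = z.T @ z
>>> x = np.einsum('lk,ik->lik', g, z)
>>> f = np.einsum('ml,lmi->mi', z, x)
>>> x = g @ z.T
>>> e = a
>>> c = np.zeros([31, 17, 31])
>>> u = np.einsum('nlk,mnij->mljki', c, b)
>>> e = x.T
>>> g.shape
(3, 3)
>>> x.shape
(3, 23)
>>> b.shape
(23, 31, 23, 23)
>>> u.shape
(23, 17, 23, 31, 23)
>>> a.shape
(3, 3, 13)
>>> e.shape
(23, 3)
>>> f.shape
(23, 3)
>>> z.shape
(23, 3)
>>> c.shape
(31, 17, 31)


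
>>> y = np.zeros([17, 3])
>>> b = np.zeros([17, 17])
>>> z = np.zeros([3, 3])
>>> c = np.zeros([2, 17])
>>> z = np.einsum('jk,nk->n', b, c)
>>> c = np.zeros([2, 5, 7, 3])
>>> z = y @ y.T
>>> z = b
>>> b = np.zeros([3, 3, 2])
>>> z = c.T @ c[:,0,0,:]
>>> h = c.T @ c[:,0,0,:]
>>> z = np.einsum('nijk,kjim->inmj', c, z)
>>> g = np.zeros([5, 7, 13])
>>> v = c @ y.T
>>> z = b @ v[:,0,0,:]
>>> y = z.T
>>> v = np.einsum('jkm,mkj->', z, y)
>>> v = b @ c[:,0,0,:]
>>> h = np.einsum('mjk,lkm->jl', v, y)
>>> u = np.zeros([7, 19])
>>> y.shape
(17, 3, 3)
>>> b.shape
(3, 3, 2)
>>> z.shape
(3, 3, 17)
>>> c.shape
(2, 5, 7, 3)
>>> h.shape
(3, 17)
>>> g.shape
(5, 7, 13)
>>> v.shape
(3, 3, 3)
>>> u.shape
(7, 19)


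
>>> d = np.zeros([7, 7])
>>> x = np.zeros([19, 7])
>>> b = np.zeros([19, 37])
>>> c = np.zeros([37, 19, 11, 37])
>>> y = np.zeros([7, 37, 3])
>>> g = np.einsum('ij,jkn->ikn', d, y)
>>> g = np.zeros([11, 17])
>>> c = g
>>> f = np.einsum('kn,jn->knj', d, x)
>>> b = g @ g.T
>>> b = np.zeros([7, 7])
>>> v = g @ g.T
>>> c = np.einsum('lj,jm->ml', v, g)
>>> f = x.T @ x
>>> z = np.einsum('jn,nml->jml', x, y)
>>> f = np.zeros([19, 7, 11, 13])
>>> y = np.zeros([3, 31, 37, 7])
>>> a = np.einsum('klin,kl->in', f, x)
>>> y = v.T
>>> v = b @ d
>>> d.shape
(7, 7)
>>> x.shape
(19, 7)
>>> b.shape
(7, 7)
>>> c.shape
(17, 11)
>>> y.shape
(11, 11)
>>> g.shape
(11, 17)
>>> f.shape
(19, 7, 11, 13)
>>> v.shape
(7, 7)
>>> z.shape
(19, 37, 3)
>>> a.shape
(11, 13)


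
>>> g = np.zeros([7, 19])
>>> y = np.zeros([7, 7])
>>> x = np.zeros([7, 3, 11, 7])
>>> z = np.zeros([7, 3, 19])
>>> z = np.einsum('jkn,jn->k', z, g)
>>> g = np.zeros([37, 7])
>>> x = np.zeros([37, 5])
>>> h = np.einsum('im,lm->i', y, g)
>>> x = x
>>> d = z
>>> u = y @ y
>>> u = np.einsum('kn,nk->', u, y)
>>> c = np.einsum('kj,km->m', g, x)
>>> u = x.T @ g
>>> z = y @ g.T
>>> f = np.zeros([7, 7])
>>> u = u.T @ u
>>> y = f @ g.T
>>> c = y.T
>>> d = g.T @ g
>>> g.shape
(37, 7)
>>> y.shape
(7, 37)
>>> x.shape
(37, 5)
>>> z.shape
(7, 37)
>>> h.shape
(7,)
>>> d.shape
(7, 7)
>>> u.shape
(7, 7)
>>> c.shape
(37, 7)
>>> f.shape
(7, 7)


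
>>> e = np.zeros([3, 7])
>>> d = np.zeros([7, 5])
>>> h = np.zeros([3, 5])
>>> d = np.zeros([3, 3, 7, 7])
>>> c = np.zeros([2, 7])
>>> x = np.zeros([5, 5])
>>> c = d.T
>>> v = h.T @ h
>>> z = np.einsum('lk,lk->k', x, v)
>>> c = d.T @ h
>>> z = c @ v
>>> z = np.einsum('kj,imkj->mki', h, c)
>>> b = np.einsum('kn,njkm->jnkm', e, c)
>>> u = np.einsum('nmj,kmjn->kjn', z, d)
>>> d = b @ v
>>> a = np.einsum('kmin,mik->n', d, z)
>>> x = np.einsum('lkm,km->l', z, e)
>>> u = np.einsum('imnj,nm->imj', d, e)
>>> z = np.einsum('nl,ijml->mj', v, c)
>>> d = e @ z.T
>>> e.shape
(3, 7)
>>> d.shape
(3, 3)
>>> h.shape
(3, 5)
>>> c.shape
(7, 7, 3, 5)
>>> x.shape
(7,)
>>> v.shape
(5, 5)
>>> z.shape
(3, 7)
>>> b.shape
(7, 7, 3, 5)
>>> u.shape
(7, 7, 5)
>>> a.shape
(5,)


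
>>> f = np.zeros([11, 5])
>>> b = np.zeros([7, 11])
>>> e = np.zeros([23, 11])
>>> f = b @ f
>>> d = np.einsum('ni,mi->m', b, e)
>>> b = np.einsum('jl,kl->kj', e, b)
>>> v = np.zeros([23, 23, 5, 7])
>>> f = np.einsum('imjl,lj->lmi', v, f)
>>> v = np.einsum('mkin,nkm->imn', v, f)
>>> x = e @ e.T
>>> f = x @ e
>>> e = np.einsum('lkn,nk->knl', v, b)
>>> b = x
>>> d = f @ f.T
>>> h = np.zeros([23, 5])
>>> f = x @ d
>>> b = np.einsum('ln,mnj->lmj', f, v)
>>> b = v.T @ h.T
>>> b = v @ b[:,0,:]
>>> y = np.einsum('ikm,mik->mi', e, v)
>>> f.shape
(23, 23)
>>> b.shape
(5, 23, 23)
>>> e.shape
(23, 7, 5)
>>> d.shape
(23, 23)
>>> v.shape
(5, 23, 7)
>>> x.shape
(23, 23)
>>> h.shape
(23, 5)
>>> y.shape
(5, 23)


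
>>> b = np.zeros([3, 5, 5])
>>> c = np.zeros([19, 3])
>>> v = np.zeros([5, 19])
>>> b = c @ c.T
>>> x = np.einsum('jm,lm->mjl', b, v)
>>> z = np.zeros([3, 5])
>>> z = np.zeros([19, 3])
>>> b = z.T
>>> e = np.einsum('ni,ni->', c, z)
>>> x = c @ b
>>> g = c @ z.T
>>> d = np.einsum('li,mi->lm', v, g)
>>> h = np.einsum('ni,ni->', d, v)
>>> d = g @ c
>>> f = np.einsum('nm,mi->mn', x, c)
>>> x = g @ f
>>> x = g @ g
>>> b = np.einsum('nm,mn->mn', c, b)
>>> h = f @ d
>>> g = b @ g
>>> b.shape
(3, 19)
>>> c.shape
(19, 3)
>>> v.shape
(5, 19)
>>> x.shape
(19, 19)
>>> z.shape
(19, 3)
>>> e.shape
()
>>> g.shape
(3, 19)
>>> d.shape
(19, 3)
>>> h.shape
(19, 3)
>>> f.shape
(19, 19)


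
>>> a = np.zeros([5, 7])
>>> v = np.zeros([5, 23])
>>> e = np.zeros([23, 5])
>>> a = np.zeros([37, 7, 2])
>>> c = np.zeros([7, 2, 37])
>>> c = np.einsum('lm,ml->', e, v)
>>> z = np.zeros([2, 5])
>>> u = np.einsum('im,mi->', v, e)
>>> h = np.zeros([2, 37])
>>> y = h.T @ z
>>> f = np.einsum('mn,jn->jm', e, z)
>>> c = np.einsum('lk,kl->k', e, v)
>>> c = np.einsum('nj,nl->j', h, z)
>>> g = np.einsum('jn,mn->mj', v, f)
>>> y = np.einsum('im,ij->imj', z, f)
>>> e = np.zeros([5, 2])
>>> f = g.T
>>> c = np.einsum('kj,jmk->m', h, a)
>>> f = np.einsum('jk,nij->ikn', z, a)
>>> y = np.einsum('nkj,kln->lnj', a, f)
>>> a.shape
(37, 7, 2)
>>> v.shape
(5, 23)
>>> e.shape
(5, 2)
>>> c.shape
(7,)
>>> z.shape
(2, 5)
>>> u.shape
()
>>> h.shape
(2, 37)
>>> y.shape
(5, 37, 2)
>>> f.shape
(7, 5, 37)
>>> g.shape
(2, 5)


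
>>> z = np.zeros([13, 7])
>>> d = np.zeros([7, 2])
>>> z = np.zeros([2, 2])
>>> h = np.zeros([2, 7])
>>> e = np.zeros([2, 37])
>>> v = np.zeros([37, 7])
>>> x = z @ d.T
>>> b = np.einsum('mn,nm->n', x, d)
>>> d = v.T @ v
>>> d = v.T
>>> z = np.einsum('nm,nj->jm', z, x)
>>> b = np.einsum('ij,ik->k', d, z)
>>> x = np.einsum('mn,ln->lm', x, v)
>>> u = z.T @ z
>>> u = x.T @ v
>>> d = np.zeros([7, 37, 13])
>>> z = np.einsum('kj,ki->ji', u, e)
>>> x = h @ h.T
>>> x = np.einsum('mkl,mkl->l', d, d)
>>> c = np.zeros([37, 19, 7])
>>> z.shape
(7, 37)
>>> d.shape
(7, 37, 13)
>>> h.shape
(2, 7)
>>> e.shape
(2, 37)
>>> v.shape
(37, 7)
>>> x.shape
(13,)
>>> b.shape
(2,)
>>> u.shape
(2, 7)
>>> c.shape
(37, 19, 7)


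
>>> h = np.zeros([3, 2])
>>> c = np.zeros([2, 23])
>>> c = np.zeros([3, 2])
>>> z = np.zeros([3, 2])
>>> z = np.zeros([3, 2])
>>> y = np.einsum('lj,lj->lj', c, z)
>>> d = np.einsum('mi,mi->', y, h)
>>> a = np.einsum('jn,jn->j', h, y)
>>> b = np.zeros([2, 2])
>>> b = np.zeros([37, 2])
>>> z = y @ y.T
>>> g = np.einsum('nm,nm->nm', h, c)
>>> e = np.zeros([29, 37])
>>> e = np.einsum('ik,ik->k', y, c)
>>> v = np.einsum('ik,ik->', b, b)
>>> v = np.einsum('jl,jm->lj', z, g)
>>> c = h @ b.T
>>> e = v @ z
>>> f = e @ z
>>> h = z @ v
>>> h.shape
(3, 3)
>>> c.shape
(3, 37)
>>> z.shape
(3, 3)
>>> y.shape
(3, 2)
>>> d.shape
()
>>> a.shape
(3,)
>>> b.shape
(37, 2)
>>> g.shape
(3, 2)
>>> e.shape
(3, 3)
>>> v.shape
(3, 3)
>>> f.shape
(3, 3)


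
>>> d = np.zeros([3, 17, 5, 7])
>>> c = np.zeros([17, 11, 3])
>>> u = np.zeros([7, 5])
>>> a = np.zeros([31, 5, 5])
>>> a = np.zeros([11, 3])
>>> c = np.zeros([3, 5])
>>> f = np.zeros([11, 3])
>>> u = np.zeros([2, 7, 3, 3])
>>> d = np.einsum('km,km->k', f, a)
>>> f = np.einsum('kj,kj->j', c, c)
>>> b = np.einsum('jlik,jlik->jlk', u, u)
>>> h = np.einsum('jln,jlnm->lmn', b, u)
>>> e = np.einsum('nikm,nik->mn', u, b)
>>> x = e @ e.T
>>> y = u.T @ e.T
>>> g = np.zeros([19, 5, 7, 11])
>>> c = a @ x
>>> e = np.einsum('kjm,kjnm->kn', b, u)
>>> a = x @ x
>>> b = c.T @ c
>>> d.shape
(11,)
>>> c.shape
(11, 3)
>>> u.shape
(2, 7, 3, 3)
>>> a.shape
(3, 3)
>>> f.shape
(5,)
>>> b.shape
(3, 3)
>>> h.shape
(7, 3, 3)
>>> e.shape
(2, 3)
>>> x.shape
(3, 3)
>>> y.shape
(3, 3, 7, 3)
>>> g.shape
(19, 5, 7, 11)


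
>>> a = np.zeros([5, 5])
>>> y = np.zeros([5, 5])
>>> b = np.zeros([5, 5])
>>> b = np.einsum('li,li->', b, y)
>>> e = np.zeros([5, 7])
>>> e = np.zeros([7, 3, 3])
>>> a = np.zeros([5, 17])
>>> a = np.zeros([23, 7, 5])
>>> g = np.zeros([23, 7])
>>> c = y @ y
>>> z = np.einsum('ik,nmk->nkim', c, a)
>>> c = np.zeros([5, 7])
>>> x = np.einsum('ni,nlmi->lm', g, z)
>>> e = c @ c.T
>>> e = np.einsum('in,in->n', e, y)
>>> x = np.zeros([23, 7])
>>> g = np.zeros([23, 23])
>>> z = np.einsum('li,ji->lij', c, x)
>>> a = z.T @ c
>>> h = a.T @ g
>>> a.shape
(23, 7, 7)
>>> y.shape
(5, 5)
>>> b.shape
()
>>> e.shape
(5,)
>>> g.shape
(23, 23)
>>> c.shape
(5, 7)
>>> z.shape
(5, 7, 23)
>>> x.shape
(23, 7)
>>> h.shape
(7, 7, 23)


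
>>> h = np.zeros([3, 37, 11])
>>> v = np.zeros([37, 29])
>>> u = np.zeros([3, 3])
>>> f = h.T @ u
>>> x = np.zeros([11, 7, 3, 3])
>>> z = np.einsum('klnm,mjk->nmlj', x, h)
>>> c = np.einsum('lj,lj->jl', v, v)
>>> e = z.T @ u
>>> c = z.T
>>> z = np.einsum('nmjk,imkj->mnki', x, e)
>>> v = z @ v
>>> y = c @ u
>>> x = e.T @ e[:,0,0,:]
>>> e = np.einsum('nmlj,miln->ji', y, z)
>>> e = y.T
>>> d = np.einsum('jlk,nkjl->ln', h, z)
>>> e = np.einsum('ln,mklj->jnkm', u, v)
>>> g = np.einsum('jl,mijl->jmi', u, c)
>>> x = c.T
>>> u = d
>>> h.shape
(3, 37, 11)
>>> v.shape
(7, 11, 3, 29)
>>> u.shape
(37, 7)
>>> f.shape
(11, 37, 3)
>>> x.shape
(3, 3, 7, 37)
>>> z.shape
(7, 11, 3, 37)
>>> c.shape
(37, 7, 3, 3)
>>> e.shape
(29, 3, 11, 7)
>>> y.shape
(37, 7, 3, 3)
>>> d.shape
(37, 7)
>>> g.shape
(3, 37, 7)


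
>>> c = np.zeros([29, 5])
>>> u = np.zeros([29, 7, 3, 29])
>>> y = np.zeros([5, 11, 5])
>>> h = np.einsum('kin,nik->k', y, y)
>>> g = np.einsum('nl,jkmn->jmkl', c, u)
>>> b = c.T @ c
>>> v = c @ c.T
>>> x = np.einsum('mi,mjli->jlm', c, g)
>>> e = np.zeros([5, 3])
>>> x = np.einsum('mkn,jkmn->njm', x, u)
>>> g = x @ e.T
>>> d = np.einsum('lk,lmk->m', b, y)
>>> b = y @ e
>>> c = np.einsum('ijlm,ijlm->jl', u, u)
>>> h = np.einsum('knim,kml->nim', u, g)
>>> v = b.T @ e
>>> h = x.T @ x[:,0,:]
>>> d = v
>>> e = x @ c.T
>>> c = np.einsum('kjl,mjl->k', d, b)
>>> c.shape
(3,)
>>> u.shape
(29, 7, 3, 29)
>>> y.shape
(5, 11, 5)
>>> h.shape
(3, 29, 3)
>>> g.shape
(29, 29, 5)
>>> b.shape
(5, 11, 3)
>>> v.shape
(3, 11, 3)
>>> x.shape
(29, 29, 3)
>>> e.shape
(29, 29, 7)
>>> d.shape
(3, 11, 3)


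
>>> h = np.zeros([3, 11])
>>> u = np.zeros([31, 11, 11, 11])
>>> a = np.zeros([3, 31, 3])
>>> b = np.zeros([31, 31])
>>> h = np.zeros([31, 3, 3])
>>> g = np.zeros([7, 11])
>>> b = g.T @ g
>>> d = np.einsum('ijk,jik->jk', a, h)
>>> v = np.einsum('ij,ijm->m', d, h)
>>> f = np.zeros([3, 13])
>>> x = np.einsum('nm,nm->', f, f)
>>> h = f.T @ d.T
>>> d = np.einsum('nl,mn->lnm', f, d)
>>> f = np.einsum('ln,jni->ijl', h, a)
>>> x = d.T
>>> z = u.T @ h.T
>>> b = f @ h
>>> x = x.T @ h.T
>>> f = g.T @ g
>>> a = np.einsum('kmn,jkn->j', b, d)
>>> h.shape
(13, 31)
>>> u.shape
(31, 11, 11, 11)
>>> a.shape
(13,)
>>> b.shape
(3, 3, 31)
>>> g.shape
(7, 11)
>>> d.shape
(13, 3, 31)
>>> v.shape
(3,)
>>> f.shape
(11, 11)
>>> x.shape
(13, 3, 13)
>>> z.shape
(11, 11, 11, 13)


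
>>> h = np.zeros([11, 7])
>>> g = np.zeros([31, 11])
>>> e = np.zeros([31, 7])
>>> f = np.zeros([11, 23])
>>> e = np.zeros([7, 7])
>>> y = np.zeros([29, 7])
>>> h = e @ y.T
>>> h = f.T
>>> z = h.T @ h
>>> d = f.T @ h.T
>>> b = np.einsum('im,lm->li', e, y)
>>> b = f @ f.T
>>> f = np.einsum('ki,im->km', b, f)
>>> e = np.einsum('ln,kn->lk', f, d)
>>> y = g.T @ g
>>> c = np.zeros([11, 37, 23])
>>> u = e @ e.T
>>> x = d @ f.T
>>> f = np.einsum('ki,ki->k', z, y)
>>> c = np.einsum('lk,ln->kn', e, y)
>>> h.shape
(23, 11)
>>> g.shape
(31, 11)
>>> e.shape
(11, 23)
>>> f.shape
(11,)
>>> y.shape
(11, 11)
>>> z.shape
(11, 11)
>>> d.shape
(23, 23)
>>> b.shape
(11, 11)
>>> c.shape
(23, 11)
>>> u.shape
(11, 11)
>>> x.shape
(23, 11)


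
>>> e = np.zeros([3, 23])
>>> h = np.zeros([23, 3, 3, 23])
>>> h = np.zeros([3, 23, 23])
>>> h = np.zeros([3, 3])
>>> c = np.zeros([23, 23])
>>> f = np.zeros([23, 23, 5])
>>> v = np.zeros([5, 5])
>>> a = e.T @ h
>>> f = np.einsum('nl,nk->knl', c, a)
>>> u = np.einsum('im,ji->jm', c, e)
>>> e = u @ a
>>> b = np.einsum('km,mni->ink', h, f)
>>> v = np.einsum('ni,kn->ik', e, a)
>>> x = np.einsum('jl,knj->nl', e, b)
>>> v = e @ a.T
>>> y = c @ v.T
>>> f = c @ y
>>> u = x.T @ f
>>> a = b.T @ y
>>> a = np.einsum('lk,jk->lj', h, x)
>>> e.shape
(3, 3)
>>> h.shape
(3, 3)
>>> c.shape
(23, 23)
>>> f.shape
(23, 3)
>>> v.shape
(3, 23)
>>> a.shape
(3, 23)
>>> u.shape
(3, 3)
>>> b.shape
(23, 23, 3)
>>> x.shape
(23, 3)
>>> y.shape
(23, 3)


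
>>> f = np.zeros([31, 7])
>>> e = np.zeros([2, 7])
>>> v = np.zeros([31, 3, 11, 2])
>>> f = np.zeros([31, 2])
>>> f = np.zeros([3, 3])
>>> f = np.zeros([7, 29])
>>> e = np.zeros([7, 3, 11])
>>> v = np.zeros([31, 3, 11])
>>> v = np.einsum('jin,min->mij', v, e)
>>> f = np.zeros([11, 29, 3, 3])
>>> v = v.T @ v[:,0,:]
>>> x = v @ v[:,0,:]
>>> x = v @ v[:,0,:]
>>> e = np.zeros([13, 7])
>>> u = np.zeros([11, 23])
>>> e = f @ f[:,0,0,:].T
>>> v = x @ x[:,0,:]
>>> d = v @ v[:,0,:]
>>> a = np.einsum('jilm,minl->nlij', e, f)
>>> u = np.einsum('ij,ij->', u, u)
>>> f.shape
(11, 29, 3, 3)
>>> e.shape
(11, 29, 3, 11)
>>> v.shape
(31, 3, 31)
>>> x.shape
(31, 3, 31)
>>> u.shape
()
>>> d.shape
(31, 3, 31)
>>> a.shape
(3, 3, 29, 11)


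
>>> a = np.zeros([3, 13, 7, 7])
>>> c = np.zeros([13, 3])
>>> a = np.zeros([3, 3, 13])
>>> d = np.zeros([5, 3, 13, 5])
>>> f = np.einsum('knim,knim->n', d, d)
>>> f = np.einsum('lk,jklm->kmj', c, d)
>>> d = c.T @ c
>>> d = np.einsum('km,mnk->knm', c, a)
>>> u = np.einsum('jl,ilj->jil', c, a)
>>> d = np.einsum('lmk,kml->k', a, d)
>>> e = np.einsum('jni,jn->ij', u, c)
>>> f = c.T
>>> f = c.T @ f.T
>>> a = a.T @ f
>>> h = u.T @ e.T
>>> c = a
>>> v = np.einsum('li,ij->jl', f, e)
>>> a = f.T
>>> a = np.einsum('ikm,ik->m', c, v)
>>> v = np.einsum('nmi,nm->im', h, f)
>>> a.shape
(3,)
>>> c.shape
(13, 3, 3)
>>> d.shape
(13,)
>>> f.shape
(3, 3)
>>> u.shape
(13, 3, 3)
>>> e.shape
(3, 13)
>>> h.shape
(3, 3, 3)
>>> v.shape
(3, 3)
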